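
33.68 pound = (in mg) 1.528e+07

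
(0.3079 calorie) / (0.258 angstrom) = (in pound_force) 1.123e+10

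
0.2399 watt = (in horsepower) 0.0003217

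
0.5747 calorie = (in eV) 1.501e+19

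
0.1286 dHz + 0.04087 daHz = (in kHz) 0.0004216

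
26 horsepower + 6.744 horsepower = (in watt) 2.442e+04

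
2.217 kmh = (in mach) 0.001809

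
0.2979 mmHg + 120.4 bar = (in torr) 9.031e+04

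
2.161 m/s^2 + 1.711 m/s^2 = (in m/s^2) 3.872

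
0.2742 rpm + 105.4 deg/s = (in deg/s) 107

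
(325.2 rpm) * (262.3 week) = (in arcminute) 1.857e+13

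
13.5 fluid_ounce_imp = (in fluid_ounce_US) 12.97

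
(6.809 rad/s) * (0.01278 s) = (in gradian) 5.54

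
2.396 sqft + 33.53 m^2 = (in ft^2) 363.3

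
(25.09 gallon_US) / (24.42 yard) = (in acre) 1.051e-06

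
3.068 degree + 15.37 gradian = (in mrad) 295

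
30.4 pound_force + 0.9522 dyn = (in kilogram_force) 13.79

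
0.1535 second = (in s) 0.1535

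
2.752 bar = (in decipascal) 2.752e+06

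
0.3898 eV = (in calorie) 1.493e-20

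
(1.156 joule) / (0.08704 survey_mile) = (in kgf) 0.0008415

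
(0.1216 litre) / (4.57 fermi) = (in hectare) 2.661e+06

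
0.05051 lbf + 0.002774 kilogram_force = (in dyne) 2.519e+04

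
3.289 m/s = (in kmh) 11.84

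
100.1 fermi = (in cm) 1.001e-11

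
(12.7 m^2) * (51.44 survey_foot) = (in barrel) 1252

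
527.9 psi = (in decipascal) 3.64e+07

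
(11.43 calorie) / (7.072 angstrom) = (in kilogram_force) 6.896e+09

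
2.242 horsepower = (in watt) 1672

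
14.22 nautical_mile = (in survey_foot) 8.64e+04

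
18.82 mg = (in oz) 0.0006639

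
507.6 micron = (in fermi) 5.076e+11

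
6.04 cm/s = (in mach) 0.0001774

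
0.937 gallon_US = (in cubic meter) 0.003547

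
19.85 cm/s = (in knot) 0.3859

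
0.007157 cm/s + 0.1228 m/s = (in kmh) 0.4423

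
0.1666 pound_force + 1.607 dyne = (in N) 0.7411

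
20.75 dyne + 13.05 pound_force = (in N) 58.05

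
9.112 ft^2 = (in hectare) 8.465e-05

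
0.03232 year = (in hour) 283.1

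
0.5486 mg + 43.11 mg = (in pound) 9.625e-05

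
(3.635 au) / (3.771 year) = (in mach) 13.43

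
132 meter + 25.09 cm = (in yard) 144.6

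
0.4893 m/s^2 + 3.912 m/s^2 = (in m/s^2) 4.401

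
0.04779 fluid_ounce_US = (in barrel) 8.89e-06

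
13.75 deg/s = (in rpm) 2.292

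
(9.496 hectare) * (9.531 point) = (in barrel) 2008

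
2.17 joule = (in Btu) 0.002057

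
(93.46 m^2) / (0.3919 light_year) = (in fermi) 25.21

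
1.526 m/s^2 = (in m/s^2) 1.526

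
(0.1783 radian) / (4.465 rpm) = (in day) 4.414e-06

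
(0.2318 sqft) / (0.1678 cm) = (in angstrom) 1.283e+11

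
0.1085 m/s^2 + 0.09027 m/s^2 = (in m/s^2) 0.1988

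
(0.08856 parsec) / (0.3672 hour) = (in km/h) 7.442e+12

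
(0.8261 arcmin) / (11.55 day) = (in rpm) 2.3e-09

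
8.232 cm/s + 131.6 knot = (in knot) 131.8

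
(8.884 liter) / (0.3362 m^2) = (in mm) 26.42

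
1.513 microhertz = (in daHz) 1.513e-07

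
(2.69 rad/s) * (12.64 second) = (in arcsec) 7.013e+06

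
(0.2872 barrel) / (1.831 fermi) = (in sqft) 2.684e+14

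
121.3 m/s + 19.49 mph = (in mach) 0.3818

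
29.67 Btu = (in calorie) 7482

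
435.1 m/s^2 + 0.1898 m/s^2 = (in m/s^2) 435.3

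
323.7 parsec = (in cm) 9.988e+20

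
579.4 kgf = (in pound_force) 1277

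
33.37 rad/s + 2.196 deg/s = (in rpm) 319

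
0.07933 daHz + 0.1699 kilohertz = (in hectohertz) 1.707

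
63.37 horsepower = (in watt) 4.726e+04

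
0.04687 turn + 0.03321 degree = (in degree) 16.91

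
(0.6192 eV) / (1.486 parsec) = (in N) 2.164e-36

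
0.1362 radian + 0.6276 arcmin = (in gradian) 8.682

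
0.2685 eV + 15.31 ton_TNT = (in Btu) 6.071e+07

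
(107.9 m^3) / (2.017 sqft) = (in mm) 5.758e+05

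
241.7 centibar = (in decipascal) 2.417e+06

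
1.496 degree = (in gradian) 1.662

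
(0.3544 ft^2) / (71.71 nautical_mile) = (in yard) 2.711e-07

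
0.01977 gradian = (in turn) 4.943e-05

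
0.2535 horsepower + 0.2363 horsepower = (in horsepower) 0.4898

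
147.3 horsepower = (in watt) 1.098e+05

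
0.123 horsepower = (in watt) 91.72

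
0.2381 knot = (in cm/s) 12.25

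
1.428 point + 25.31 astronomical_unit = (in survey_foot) 1.242e+13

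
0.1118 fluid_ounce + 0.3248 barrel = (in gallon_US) 13.64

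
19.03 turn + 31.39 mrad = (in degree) 6853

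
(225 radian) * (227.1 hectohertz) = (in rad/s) 5.11e+06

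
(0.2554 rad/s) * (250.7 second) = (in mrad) 6.403e+04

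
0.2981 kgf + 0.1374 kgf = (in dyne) 4.271e+05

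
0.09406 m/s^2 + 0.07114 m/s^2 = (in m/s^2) 0.1652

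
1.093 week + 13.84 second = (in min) 1.102e+04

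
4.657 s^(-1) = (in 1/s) 4.657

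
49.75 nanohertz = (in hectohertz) 4.975e-10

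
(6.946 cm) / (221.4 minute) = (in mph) 1.17e-05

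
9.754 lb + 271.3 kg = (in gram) 2.757e+05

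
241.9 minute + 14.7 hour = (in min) 1124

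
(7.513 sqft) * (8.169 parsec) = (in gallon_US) 4.648e+19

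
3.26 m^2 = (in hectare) 0.000326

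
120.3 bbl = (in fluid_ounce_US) 6.467e+05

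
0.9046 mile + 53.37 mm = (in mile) 0.9046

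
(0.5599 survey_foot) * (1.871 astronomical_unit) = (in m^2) 4.777e+10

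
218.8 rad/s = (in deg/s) 1.254e+04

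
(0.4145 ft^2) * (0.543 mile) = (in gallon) 8890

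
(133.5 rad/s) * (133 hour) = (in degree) 3.662e+09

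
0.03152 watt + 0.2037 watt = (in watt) 0.2352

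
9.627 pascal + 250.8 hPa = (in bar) 0.2509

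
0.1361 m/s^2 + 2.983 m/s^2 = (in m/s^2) 3.119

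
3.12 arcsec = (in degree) 0.0008667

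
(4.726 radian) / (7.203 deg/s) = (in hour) 0.01044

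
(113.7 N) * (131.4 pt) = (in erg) 5.271e+07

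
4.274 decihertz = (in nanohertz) 4.274e+08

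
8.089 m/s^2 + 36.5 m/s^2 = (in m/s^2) 44.59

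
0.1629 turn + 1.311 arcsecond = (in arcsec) 2.111e+05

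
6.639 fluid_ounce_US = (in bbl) 0.001235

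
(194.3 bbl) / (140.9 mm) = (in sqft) 2360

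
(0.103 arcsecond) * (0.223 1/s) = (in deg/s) 6.38e-06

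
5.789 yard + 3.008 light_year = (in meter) 2.846e+16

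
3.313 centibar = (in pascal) 3313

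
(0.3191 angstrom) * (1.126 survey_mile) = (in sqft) 6.224e-07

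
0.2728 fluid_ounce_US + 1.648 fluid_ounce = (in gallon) 0.01501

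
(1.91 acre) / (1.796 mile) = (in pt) 7580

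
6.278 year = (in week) 327.4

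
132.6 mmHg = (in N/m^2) 1.768e+04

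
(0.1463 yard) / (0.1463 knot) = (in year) 5.636e-08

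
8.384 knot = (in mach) 0.01267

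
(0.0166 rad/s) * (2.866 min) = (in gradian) 181.7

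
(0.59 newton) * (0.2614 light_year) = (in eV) 9.107e+33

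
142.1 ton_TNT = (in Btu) 5.635e+08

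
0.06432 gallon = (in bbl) 0.001531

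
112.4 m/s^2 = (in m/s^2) 112.4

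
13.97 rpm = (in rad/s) 1.463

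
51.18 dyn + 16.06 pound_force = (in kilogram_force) 7.285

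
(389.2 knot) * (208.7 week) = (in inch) 9.95e+11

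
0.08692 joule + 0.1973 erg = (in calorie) 0.02077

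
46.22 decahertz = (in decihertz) 4622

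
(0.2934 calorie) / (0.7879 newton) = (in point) 4417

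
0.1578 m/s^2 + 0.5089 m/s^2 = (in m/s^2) 0.6667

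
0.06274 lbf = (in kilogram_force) 0.02846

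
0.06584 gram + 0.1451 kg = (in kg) 0.1452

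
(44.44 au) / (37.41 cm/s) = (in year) 5.635e+05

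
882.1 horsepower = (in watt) 6.578e+05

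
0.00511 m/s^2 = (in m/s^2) 0.00511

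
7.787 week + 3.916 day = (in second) 5.048e+06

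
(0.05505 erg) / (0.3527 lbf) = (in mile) 2.18e-12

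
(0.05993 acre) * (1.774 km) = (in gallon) 1.137e+08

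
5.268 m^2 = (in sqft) 56.7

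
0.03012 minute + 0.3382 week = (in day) 2.367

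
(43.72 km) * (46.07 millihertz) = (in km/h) 7251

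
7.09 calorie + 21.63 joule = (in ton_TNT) 1.226e-08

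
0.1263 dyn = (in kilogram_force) 1.288e-07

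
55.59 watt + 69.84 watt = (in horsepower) 0.1682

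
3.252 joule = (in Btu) 0.003082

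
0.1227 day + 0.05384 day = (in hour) 4.237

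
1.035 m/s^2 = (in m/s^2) 1.035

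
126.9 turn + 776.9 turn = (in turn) 903.8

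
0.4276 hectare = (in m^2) 4276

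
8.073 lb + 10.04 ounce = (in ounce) 139.2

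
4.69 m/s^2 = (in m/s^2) 4.69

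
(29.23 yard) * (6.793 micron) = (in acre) 4.487e-08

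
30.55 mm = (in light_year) 3.229e-18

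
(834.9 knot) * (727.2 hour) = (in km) 1.124e+06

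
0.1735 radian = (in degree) 9.941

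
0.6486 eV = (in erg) 1.039e-12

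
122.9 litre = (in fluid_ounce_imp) 4325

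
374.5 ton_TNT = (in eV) 9.78e+30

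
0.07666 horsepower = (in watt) 57.17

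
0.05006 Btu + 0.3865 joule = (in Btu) 0.05043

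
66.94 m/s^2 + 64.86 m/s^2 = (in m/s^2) 131.8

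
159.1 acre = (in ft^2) 6.93e+06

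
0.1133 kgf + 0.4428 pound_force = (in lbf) 0.6926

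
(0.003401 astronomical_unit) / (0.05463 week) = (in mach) 45.22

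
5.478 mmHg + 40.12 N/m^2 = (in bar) 0.007705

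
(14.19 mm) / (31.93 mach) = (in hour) 3.625e-10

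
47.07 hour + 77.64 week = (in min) 7.854e+05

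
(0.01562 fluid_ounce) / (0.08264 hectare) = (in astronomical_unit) 3.737e-21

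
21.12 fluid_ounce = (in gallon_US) 0.165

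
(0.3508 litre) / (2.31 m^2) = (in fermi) 1.519e+11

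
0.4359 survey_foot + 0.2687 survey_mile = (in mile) 0.2688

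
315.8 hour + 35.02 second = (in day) 13.16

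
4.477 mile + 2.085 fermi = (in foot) 2.364e+04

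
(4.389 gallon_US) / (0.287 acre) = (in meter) 1.43e-05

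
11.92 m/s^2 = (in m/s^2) 11.92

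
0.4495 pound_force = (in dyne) 1.999e+05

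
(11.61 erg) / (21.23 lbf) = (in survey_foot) 4.033e-08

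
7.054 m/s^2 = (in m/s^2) 7.054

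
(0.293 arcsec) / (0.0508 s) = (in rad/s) 2.796e-05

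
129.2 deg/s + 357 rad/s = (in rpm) 3431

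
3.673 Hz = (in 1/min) 220.4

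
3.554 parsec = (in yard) 1.199e+17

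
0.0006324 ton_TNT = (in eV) 1.651e+25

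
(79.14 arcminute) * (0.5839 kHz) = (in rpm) 128.4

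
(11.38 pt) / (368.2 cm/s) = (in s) 0.00109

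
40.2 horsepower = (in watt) 2.998e+04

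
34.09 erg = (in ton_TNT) 8.148e-16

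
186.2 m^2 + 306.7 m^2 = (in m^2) 492.9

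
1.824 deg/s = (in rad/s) 0.03183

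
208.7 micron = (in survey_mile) 1.297e-07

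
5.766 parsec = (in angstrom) 1.779e+27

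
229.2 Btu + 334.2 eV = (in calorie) 5.78e+04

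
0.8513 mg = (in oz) 3.003e-05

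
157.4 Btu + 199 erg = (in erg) 1.661e+12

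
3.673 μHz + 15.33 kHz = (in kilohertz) 15.33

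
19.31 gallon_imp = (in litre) 87.78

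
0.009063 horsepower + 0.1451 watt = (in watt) 6.903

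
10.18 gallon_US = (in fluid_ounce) 1303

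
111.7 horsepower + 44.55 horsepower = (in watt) 1.165e+05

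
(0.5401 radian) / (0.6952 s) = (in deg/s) 44.51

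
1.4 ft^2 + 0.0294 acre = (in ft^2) 1282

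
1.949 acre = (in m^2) 7887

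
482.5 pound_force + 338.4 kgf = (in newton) 5465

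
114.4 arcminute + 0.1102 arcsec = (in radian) 0.03328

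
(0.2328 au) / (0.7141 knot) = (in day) 1.097e+06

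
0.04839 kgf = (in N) 0.4745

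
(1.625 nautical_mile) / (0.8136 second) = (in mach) 10.86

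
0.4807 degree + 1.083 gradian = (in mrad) 25.4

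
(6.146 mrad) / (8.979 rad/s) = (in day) 7.922e-09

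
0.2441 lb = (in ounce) 3.906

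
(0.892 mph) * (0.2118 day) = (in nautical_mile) 3.94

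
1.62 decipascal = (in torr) 0.001215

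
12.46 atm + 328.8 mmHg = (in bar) 13.06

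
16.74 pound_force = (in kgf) 7.593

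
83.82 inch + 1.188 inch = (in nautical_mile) 0.001166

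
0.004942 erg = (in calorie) 1.181e-10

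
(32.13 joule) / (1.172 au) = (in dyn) 1.833e-05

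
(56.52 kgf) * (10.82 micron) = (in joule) 0.005997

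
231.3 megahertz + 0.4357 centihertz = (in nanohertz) 2.313e+17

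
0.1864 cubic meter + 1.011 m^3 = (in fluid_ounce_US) 4.049e+04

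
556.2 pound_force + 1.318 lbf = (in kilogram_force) 252.9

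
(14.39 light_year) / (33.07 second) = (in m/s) 4.117e+15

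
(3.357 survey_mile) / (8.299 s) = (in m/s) 651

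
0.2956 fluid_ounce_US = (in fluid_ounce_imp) 0.3077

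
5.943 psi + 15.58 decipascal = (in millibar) 409.8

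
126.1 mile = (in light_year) 2.145e-11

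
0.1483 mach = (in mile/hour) 113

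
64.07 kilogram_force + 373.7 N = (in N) 1002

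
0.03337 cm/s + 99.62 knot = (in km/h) 184.5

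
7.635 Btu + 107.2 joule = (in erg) 8.163e+10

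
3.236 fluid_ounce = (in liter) 0.0957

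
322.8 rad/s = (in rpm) 3083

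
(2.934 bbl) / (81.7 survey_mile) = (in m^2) 3.548e-06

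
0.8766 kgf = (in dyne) 8.597e+05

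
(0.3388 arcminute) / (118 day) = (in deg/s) 5.539e-10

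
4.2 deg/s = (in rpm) 0.7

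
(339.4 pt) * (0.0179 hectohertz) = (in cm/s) 21.43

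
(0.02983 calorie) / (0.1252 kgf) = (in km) 0.0001017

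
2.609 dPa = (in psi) 3.784e-05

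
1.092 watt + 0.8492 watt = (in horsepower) 0.002603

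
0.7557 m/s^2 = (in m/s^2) 0.7557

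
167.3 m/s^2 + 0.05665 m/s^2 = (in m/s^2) 167.4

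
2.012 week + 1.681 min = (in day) 14.09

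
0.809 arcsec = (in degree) 0.0002247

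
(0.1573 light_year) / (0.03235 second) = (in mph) 1.029e+17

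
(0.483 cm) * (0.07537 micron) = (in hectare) 3.64e-14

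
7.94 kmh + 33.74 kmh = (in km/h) 41.68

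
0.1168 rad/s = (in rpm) 1.115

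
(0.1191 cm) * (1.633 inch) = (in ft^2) 0.0005317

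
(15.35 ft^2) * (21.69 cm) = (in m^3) 0.3093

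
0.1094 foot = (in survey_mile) 2.072e-05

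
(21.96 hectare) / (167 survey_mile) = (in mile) 0.0005077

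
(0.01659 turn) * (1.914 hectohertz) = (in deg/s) 1143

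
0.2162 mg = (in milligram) 0.2162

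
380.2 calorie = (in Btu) 1.508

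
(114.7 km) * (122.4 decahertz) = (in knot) 2.729e+08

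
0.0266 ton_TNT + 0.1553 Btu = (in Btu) 1.055e+05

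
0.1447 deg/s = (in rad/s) 0.002525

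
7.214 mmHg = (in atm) 0.009492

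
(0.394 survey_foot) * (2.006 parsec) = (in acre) 1.837e+12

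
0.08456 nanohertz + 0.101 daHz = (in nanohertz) 1.01e+09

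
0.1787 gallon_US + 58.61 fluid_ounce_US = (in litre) 2.41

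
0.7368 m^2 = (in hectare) 7.368e-05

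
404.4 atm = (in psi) 5943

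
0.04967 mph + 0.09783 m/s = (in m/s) 0.12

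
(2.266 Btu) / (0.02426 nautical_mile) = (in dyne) 5.321e+06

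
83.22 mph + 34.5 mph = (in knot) 102.3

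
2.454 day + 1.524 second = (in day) 2.454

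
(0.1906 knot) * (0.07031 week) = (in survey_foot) 1.368e+04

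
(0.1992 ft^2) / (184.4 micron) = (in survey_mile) 0.06236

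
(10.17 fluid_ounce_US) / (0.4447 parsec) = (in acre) 5.416e-24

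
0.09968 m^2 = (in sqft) 1.073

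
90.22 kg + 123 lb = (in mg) 1.46e+08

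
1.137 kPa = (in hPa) 11.37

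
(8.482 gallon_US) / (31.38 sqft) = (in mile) 6.844e-06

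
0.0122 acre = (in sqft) 531.4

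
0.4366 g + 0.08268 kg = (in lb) 0.1832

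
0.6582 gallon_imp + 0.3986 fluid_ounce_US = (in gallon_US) 0.7936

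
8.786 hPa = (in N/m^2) 878.6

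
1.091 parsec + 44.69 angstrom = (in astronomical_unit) 2.25e+05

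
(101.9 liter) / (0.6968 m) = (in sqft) 1.574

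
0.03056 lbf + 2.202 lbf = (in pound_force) 2.233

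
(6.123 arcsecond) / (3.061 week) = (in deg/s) 9.187e-10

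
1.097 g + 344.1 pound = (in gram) 1.561e+05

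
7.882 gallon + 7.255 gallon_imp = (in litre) 62.82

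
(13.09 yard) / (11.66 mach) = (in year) 9.56e-11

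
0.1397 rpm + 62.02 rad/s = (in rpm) 592.4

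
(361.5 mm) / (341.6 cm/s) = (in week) 1.75e-07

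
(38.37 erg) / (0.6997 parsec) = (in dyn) 1.777e-17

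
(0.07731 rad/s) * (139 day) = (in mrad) 9.285e+08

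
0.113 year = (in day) 41.24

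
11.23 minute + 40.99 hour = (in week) 0.2451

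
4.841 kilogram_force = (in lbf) 10.67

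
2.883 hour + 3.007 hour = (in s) 2.12e+04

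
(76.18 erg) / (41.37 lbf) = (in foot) 1.358e-07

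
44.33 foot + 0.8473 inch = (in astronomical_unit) 9.046e-11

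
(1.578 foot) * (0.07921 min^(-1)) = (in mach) 1.865e-06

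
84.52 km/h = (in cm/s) 2348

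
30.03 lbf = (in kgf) 13.62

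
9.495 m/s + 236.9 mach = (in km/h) 2.904e+05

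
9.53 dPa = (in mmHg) 0.007148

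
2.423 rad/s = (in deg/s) 138.8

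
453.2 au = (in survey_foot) 2.224e+14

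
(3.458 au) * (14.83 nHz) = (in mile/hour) 1.716e+04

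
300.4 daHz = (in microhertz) 3.004e+09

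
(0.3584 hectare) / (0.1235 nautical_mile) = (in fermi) 1.567e+16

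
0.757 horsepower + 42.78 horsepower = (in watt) 3.247e+04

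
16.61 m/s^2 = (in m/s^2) 16.61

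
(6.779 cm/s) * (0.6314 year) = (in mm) 1.35e+09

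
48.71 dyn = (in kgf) 4.967e-05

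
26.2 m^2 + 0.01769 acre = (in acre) 0.02416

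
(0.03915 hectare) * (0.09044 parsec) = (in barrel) 6.872e+18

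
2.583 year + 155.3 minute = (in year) 2.583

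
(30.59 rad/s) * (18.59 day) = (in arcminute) 1.689e+11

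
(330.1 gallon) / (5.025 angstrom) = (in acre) 6.145e+05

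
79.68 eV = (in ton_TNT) 3.051e-27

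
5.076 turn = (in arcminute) 1.096e+05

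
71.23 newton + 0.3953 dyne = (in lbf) 16.01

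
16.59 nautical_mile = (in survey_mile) 19.09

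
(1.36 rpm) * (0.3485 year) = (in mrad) 1.565e+09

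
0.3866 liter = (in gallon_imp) 0.08504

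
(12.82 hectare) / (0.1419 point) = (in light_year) 2.707e-07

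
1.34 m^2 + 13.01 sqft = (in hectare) 0.0002549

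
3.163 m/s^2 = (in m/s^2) 3.163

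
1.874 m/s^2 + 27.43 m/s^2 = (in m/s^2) 29.3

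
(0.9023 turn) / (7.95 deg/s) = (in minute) 0.681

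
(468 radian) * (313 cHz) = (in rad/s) 1465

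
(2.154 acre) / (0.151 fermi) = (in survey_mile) 3.587e+16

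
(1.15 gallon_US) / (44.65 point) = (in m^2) 0.2764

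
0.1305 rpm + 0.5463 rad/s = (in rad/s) 0.56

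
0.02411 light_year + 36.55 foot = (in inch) 8.98e+15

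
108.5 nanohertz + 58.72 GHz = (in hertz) 5.872e+10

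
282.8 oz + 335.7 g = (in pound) 18.42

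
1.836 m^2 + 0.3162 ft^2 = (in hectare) 0.0001865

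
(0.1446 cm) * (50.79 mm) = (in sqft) 0.0007905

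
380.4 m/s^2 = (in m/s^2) 380.4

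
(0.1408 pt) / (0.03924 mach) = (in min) 6.196e-08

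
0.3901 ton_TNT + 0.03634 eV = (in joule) 1.632e+09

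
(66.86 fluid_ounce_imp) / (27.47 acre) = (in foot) 5.607e-08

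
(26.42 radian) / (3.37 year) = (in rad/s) 2.486e-07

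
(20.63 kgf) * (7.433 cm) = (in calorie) 3.594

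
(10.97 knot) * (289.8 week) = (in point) 2.804e+12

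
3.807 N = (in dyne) 3.807e+05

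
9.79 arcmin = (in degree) 0.1632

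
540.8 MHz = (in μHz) 5.408e+14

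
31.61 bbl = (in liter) 5026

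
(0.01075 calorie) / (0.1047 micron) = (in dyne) 4.296e+10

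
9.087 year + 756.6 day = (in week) 581.9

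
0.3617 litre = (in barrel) 0.002275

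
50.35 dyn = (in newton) 0.0005035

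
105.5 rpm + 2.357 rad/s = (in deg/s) 768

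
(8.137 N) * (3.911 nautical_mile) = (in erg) 5.894e+11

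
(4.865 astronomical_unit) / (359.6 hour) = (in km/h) 2.024e+06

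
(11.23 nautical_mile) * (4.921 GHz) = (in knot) 1.989e+14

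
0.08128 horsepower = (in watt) 60.61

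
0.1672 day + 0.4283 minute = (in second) 1.447e+04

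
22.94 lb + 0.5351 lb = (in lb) 23.48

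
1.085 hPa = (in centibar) 0.1085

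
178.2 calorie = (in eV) 4.654e+21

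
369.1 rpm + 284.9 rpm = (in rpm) 654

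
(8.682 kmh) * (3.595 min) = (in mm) 5.202e+05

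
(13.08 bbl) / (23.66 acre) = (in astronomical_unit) 1.452e-16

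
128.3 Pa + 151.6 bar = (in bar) 151.6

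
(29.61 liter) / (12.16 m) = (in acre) 6.017e-07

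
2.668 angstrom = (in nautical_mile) 1.441e-13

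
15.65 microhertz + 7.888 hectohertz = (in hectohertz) 7.888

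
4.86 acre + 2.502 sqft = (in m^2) 1.967e+04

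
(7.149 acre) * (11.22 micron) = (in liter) 324.6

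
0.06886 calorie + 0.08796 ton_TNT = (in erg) 3.68e+15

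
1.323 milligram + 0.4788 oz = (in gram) 13.58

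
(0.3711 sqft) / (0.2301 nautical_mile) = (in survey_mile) 5.027e-08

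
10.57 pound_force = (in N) 47.02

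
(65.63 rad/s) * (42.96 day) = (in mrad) 2.436e+11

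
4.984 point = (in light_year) 1.858e-19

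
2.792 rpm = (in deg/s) 16.75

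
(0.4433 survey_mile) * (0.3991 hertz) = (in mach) 0.8362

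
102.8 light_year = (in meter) 9.726e+17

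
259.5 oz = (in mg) 7.357e+06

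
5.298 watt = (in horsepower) 0.007105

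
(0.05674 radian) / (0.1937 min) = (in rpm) 0.04662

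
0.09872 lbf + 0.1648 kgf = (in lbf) 0.462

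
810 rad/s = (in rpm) 7735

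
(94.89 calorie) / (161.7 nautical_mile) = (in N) 0.001326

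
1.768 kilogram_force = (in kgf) 1.768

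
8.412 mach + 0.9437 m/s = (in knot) 5570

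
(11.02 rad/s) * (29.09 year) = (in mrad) 1.011e+13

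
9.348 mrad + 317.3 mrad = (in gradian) 20.8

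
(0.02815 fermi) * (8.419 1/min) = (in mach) 1.16e-20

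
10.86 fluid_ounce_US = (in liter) 0.3212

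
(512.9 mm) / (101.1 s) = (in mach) 1.49e-05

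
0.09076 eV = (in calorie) 3.475e-21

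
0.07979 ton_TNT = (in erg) 3.338e+15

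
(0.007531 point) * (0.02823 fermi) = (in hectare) 7.5e-27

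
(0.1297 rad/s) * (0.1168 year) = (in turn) 7.603e+04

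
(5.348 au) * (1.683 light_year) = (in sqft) 1.371e+29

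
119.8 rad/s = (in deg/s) 6864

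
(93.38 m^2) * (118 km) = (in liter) 1.102e+10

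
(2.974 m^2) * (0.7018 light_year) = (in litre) 1.975e+19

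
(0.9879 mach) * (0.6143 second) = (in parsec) 6.697e-15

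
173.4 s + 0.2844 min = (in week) 0.0003149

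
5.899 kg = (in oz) 208.1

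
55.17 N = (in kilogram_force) 5.626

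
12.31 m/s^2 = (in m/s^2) 12.31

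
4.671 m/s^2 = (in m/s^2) 4.671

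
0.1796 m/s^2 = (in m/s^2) 0.1796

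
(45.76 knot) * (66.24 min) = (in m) 9.356e+04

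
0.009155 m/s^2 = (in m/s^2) 0.009155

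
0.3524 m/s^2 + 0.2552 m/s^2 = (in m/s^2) 0.6076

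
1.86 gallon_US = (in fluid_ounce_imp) 247.8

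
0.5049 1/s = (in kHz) 0.0005049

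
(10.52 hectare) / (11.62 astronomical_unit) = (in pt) 0.0001715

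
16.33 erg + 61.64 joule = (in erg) 6.164e+08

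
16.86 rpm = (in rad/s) 1.766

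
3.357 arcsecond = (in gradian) 0.001036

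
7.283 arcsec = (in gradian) 0.002248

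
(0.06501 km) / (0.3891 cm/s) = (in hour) 4.641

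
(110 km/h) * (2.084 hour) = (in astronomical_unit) 1.532e-06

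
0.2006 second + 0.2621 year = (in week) 13.67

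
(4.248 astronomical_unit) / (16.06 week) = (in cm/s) 6.543e+06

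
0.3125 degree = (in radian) 0.005454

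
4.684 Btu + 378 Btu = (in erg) 4.038e+12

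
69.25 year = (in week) 3611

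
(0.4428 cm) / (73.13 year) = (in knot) 3.732e-12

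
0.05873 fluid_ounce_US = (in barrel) 1.092e-05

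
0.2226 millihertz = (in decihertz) 0.002226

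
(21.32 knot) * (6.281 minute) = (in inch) 1.627e+05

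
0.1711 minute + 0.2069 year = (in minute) 1.087e+05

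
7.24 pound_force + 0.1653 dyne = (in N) 32.21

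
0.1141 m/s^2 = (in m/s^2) 0.1141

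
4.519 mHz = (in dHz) 0.04519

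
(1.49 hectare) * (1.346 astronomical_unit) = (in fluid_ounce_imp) 1.056e+20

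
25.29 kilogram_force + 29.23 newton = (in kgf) 28.27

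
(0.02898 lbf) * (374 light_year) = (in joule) 4.561e+17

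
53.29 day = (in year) 0.146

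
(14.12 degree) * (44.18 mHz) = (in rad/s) 0.01089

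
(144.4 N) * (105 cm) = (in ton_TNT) 3.624e-08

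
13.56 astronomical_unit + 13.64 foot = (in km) 2.029e+09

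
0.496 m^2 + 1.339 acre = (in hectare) 0.5419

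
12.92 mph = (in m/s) 5.776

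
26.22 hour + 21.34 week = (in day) 150.5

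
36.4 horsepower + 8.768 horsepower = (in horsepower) 45.17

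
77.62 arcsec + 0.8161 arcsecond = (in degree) 0.02179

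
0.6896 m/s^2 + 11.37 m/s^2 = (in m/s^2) 12.06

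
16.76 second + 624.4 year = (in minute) 3.282e+08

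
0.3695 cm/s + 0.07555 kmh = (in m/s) 0.02468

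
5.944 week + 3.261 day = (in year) 0.1229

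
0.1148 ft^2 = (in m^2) 0.01067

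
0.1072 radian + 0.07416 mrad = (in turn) 0.01707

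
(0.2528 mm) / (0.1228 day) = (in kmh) 8.578e-08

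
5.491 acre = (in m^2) 2.222e+04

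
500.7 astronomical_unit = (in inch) 2.949e+15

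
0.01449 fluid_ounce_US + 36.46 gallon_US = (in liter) 138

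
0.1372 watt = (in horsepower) 0.000184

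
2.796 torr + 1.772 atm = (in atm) 1.776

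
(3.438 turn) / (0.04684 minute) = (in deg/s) 440.4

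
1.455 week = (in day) 10.19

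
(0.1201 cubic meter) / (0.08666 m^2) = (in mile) 0.0008611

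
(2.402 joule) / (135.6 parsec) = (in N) 5.741e-19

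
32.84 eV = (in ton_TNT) 1.258e-27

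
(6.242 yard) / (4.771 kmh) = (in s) 4.307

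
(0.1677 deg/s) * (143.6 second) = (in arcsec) 8.669e+04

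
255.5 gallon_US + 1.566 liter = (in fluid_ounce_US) 3.276e+04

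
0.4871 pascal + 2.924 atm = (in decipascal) 2.963e+06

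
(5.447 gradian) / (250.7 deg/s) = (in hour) 5.432e-06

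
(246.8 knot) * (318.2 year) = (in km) 1.274e+09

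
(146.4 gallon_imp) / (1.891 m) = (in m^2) 0.352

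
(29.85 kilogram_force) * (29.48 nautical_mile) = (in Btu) 1.515e+04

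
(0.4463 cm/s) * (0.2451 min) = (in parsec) 2.127e-18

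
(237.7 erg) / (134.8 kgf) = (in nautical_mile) 9.709e-12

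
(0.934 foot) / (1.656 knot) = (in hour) 9.282e-05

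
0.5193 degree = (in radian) 0.009063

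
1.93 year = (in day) 704.5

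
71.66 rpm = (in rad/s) 7.504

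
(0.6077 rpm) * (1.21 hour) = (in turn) 44.12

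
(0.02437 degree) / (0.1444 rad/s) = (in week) 4.87e-09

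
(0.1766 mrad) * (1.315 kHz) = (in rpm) 2.218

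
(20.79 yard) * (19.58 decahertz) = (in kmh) 1.34e+04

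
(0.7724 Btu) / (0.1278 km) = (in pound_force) 1.434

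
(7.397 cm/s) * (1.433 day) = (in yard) 1.002e+04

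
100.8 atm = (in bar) 102.1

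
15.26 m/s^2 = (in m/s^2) 15.26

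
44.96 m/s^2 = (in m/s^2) 44.96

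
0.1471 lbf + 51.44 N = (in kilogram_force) 5.312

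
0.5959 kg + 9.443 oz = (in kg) 0.8636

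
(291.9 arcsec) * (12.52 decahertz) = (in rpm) 1.692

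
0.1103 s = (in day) 1.277e-06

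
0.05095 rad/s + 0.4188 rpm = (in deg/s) 5.432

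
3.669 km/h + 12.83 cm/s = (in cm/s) 114.7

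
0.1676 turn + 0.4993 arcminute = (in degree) 60.34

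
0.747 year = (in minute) 3.926e+05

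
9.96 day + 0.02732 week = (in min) 1.462e+04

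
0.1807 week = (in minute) 1821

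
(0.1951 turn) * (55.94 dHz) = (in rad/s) 6.857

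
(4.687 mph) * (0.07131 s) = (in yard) 0.1634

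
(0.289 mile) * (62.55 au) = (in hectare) 4.352e+11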